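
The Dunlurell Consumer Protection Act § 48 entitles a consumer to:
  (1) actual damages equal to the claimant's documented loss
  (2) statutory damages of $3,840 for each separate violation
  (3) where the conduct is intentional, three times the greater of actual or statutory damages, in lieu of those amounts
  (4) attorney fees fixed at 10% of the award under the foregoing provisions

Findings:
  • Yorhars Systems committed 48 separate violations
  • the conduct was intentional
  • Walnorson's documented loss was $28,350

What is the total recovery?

Statutory damages: 48 × $3,840 = $184,320
Greater of actual damages ($28,350) or statutory damages ($184,320): $184,320
Trebled: 3 × $184,320 = $552,960
Attorney fees: 10% of $552,960 = $55,296
Total recovery: $552,960 + $55,296 = $608,256

$608,256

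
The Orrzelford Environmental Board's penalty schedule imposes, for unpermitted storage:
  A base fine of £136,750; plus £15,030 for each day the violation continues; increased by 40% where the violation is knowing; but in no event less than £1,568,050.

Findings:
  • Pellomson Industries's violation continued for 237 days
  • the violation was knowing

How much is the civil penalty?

Per-day component: 237 × £15,030 = £3,562,110
Base plus per-day: £136,750 + £3,562,110 = £3,698,860
Enhancement: 40% of £3,698,860 = £1,479,544
Enhanced fine: £3,698,860 + £1,479,544 = £5,178,404
Minimum £1,568,050: £5,178,404 meets the minimum, no increase.

£5,178,404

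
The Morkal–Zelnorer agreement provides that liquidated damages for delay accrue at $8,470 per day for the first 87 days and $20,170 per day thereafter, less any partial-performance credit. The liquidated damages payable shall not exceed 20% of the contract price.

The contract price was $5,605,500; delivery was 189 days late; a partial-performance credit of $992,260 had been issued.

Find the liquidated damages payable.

First 87 days: 87 × $8,470 = $736,890
Remaining days: (189 − 87) × $20,170 = $2,057,340
Accrued per-day damages: $736,890 + $2,057,340 = $2,794,230
Less partial-performance credit: $2,794,230 − $992,260 = $1,801,970
Cap: 20% of $5,605,500 = $1,121,100
Cap at $1,121,100: $1,801,970 exceeds the cap → $1,121,100

$1,121,100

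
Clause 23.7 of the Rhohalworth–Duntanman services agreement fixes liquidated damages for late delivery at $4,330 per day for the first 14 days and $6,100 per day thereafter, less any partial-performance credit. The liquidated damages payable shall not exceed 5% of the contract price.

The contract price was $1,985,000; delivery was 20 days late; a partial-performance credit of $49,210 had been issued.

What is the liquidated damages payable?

$48,010

First 14 days: 14 × $4,330 = $60,620
Remaining days: (20 − 14) × $6,100 = $36,600
Accrued per-day damages: $60,620 + $36,600 = $97,220
Less partial-performance credit: $97,220 − $49,210 = $48,010
Cap: 5% of $1,985,000 = $99,250
Cap at $99,250: $48,010 is within the cap, no reduction.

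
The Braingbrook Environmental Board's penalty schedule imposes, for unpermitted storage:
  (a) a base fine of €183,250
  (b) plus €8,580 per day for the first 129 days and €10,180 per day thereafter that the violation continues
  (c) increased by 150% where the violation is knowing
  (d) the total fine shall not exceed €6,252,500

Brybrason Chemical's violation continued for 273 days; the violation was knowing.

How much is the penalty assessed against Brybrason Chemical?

First 129 days: 129 × €8,580 = €1,106,820
Remaining days: (273 − 129) × €10,180 = €1,465,920
Per-day component: €1,106,820 + €1,465,920 = €2,572,740
Base plus per-day: €183,250 + €2,572,740 = €2,755,990
Enhancement: 150% of €2,755,990 = €4,133,985
Enhanced fine: €2,755,990 + €4,133,985 = €6,889,975
Cap at €6,252,500: €6,889,975 exceeds the cap → €6,252,500

€6,252,500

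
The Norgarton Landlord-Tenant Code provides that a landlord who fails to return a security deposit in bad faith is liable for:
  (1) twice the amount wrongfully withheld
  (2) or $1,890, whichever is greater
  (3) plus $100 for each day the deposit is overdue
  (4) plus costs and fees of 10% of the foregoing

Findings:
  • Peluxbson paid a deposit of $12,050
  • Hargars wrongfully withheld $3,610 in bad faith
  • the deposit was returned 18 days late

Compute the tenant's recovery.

$9,922

Doubled: 2 × $3,610 = $7,220
Minimum $1,890: $7,220 meets the minimum, no increase.
Late-return penalty: 18 × $100 = $1,800
Damages plus late penalty: $7,220 + $1,800 = $9,020
Costs and fees: 10% of $9,020 = $902
Total recovery: $9,020 + $902 = $9,922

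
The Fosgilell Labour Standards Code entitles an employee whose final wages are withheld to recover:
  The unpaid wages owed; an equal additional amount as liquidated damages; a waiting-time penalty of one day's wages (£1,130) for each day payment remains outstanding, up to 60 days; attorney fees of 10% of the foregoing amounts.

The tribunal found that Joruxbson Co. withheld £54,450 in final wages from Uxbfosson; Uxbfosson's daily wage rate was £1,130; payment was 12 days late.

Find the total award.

Total award: £134,706

Liquidated damages (equal amount): £54,450
Penalty days: min(12, 60) = 12
Waiting-time penalty: 12 × £1,130 = £13,560
Subtotal: £54,450 + £54,450 + £13,560 = £122,460
Attorney fees: 10% of £122,460 = £12,246
Total award: £122,460 + £12,246 = £134,706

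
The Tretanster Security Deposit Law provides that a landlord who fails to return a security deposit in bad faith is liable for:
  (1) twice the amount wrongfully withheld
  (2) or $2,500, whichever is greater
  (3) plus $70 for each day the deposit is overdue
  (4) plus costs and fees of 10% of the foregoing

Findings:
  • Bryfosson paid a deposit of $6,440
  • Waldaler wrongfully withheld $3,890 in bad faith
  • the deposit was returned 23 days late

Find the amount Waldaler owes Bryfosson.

Doubled: 2 × $3,890 = $7,780
Minimum $2,500: $7,780 meets the minimum, no increase.
Late-return penalty: 23 × $70 = $1,610
Damages plus late penalty: $7,780 + $1,610 = $9,390
Costs and fees: 10% of $9,390 = $939
Total recovery: $9,390 + $939 = $10,329

$10,329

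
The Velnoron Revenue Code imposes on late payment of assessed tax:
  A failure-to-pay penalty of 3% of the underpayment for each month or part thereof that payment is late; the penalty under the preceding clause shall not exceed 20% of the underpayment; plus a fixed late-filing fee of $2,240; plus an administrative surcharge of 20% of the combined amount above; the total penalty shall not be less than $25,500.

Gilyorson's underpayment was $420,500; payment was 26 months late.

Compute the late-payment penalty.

Accrued rate: 3% × 26 = 78%, capped at 20% → 20%
Failure-to-pay penalty: 20% of $420,500 = $84,100
Penalty before surcharge: $84,100 + $2,240 = $86,340
Administrative surcharge: 20% of $86,340 = $17,268
Total penalty: $86,340 + $17,268 = $103,608
Minimum $25,500: $103,608 meets the minimum, no increase.

$103,608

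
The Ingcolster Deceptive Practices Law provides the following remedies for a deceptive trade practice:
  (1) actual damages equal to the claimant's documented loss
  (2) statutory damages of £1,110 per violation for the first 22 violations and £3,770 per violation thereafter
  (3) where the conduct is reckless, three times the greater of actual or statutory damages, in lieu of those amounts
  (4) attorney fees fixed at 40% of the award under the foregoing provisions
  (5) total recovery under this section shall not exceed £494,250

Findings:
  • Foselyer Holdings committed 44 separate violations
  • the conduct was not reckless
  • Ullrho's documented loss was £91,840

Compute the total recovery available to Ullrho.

£278,880

First 22 violations: 22 × £1,110 = £24,420
Remaining violations: (44 − 22) × £3,770 = £82,940
Statutory damages: £24,420 + £82,940 = £107,360
Conduct not reckless: the in-lieu enhancement does not apply.
Actual plus statutory damages: £91,840 + £107,360 = £199,200
Attorney fees: 40% of £199,200 = £79,680
Total before cap: £199,200 + £79,680 = £278,880
Cap at £494,250: £278,880 is within the cap, no reduction.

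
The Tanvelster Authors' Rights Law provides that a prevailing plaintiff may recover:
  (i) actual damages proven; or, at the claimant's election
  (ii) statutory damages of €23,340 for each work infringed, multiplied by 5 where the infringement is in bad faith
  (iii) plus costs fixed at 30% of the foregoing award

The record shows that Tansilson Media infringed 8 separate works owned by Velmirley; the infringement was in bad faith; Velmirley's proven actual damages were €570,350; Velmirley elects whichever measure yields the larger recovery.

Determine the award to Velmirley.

€1,213,680

Statutory damages: 8 × €23,340 = €186,720
Multiplied by 5: 5 × €186,720 = €933,600
Greater of actual damages (€570,350) or enhanced statutory damages (€933,600): €933,600
Costs: 30% of €933,600 = €280,080
Award plus costs: €933,600 + €280,080 = €1,213,680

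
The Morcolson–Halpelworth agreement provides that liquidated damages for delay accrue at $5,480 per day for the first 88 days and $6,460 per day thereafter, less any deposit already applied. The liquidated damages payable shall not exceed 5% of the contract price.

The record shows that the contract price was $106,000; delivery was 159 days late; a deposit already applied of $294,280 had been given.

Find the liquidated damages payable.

First 88 days: 88 × $5,480 = $482,240
Remaining days: (159 − 88) × $6,460 = $458,660
Accrued per-day damages: $482,240 + $458,660 = $940,900
Less deposit already applied: $940,900 − $294,280 = $646,620
Cap: 5% of $106,000 = $5,300
Cap at $5,300: $646,620 exceeds the cap → $5,300

$5,300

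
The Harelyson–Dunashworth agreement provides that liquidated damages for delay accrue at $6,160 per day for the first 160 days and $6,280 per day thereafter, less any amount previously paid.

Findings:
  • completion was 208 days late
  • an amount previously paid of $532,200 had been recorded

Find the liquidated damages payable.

First 160 days: 160 × $6,160 = $985,600
Remaining days: (208 − 160) × $6,280 = $301,440
Accrued per-day damages: $985,600 + $301,440 = $1,287,040
Less amount previously paid: $1,287,040 − $532,200 = $754,840

$754,840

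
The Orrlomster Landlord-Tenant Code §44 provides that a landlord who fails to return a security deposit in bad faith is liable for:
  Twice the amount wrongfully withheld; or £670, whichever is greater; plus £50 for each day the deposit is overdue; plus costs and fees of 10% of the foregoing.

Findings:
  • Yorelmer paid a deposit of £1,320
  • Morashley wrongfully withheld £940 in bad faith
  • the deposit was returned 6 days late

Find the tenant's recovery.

Doubled: 2 × £940 = £1,880
Minimum £670: £1,880 meets the minimum, no increase.
Late-return penalty: 6 × £50 = £300
Damages plus late penalty: £1,880 + £300 = £2,180
Costs and fees: 10% of £2,180 = £218
Total recovery: £2,180 + £218 = £2,398

Recovery: £2,398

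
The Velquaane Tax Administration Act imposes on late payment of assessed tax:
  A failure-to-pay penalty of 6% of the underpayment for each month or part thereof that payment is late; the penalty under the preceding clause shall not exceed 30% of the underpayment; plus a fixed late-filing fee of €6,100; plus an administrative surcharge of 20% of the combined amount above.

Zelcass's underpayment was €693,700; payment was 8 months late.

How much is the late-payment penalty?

Accrued rate: 6% × 8 = 48%, capped at 30% → 30%
Failure-to-pay penalty: 30% of €693,700 = €208,110
Penalty before surcharge: €208,110 + €6,100 = €214,210
Administrative surcharge: 20% of €214,210 = €42,842
Total penalty: €214,210 + €42,842 = €257,052

€257,052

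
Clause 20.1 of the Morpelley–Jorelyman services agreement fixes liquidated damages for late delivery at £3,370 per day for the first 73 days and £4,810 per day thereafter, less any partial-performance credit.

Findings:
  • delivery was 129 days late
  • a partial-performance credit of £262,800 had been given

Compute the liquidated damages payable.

First 73 days: 73 × £3,370 = £246,010
Remaining days: (129 − 73) × £4,810 = £269,360
Accrued per-day damages: £246,010 + £269,360 = £515,370
Less partial-performance credit: £515,370 − £262,800 = £252,570

£252,570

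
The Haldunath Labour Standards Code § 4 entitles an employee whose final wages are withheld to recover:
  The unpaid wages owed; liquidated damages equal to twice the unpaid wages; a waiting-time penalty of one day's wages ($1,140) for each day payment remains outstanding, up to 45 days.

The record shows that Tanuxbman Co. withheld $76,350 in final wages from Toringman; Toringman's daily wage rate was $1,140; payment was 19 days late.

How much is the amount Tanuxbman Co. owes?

Total award: $250,710

Doubled: 2 × $76,350 = $152,700
Penalty days: min(19, 45) = 19
Waiting-time penalty: 19 × $1,140 = $21,660
Total award: $76,350 + $152,700 + $21,660 = $250,710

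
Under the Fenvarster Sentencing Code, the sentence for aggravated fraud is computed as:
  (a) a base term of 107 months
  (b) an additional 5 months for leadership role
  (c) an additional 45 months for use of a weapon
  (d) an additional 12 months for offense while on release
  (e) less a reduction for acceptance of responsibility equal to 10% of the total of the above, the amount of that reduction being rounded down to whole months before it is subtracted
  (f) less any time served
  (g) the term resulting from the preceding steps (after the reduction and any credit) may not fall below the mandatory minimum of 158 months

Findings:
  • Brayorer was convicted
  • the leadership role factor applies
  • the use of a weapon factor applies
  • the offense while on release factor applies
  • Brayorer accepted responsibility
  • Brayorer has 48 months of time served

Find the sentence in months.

158 months

Leadership role enhancement: +5 months
Use of a weapon enhancement: +45 months
Offense while on release enhancement: +12 months
Adjusted term: 107 months + 5 months + 45 months + 12 months = 169 months
Acceptance of responsibility reduction: 10% of 169 months = 16 months (rounded down)
After reduction: 169 − 16 = 153 months
Less time served: 153 months − 48 months = 105 months
Minimum 158 months: 105 months is below the minimum → 158 months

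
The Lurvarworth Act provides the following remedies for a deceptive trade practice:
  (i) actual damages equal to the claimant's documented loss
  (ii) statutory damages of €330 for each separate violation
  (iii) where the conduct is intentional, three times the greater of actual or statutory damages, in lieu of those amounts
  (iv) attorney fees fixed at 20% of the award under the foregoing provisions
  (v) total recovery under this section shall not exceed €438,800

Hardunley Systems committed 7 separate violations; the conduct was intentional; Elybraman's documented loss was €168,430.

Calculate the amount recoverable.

€438,800

Statutory damages: 7 × €330 = €2,310
Greater of actual damages (€168,430) or statutory damages (€2,310): €168,430
Trebled: 3 × €168,430 = €505,290
Attorney fees: 20% of €505,290 = €101,058
Total before cap: €505,290 + €101,058 = €606,348
Cap at €438,800: €606,348 exceeds the cap → €438,800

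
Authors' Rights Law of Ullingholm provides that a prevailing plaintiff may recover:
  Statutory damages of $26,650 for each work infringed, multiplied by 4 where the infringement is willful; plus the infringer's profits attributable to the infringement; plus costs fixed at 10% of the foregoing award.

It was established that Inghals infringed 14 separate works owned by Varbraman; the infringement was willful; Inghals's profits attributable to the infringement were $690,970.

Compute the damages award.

$2,401,707

Statutory damages: 14 × $26,650 = $373,100
Multiplied by 4: 4 × $373,100 = $1,492,400
Combined award: $1,492,400 + $690,970 = $2,183,370
Costs: 10% of $2,183,370 = $218,337
Award plus costs: $2,183,370 + $218,337 = $2,401,707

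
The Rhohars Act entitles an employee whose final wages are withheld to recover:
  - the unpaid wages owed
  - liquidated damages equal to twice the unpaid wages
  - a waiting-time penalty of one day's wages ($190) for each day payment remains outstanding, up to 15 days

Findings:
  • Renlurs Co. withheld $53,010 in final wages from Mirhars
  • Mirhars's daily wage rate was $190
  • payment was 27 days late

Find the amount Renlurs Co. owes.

Doubled: 2 × $53,010 = $106,020
Penalty days: min(27, 15) = 15
Waiting-time penalty: 15 × $190 = $2,850
Total award: $53,010 + $106,020 + $2,850 = $161,880

Total award: $161,880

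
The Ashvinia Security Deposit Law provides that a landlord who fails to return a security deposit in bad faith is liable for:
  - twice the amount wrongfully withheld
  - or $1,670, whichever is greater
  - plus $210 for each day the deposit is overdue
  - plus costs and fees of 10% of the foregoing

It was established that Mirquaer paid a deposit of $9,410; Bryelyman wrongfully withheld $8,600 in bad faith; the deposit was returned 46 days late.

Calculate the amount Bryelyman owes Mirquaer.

Doubled: 2 × $8,600 = $17,200
Minimum $1,670: $17,200 meets the minimum, no increase.
Late-return penalty: 46 × $210 = $9,660
Damages plus late penalty: $17,200 + $9,660 = $26,860
Costs and fees: 10% of $26,860 = $2,686
Total recovery: $26,860 + $2,686 = $29,546

Recovery: $29,546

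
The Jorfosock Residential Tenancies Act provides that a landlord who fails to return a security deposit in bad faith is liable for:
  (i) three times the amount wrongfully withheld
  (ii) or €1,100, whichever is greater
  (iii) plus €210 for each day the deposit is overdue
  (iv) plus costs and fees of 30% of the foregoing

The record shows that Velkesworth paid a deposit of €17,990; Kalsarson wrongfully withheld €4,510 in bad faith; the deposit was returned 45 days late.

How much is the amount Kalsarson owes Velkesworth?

Recovery: €29,874

Trebled: 3 × €4,510 = €13,530
Minimum €1,100: €13,530 meets the minimum, no increase.
Late-return penalty: 45 × €210 = €9,450
Damages plus late penalty: €13,530 + €9,450 = €22,980
Costs and fees: 30% of €22,980 = €6,894
Total recovery: €22,980 + €6,894 = €29,874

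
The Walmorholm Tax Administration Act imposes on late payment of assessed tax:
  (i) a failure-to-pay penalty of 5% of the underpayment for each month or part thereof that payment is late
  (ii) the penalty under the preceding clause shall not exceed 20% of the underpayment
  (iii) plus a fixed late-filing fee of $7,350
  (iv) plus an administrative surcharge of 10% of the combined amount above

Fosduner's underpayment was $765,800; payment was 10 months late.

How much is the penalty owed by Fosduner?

$176,561

Accrued rate: 5% × 10 = 50%, capped at 20% → 20%
Failure-to-pay penalty: 20% of $765,800 = $153,160
Penalty before surcharge: $153,160 + $7,350 = $160,510
Administrative surcharge: 10% of $160,510 = $16,051
Total penalty: $160,510 + $16,051 = $176,561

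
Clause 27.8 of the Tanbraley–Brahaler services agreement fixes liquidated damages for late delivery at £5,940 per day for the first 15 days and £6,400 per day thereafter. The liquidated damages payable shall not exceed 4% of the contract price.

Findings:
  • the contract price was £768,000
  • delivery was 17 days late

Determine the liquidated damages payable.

First 15 days: 15 × £5,940 = £89,100
Remaining days: (17 − 15) × £6,400 = £12,800
Accrued per-day damages: £89,100 + £12,800 = £101,900
Cap: 4% of £768,000 = £30,720
Cap at £30,720: £101,900 exceeds the cap → £30,720

£30,720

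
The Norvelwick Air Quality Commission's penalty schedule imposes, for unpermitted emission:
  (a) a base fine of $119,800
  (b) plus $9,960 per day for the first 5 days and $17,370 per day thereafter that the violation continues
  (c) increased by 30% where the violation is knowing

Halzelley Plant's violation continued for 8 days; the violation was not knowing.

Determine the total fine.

First 5 days: 5 × $9,960 = $49,800
Remaining days: (8 − 5) × $17,370 = $52,110
Per-day component: $49,800 + $52,110 = $101,910
Base plus per-day: $119,800 + $101,910 = $221,710
The violation was not knowing: no 30% increase.

$221,710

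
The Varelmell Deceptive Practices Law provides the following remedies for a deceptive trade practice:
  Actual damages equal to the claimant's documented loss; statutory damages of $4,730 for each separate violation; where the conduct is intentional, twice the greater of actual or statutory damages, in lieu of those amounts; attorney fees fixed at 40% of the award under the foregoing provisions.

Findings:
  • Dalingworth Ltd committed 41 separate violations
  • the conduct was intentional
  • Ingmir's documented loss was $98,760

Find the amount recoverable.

$543,004

Statutory damages: 41 × $4,730 = $193,930
Greater of actual damages ($98,760) or statutory damages ($193,930): $193,930
Doubled: 2 × $193,930 = $387,860
Attorney fees: 40% of $387,860 = $155,144
Total recovery: $387,860 + $155,144 = $543,004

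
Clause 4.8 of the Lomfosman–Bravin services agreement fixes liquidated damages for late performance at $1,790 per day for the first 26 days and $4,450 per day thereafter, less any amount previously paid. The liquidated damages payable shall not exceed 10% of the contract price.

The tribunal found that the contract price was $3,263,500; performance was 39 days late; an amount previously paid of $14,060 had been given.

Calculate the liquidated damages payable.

$90,330

First 26 days: 26 × $1,790 = $46,540
Remaining days: (39 − 26) × $4,450 = $57,850
Accrued per-day damages: $46,540 + $57,850 = $104,390
Less amount previously paid: $104,390 − $14,060 = $90,330
Cap: 10% of $3,263,500 = $326,350
Cap at $326,350: $90,330 is within the cap, no reduction.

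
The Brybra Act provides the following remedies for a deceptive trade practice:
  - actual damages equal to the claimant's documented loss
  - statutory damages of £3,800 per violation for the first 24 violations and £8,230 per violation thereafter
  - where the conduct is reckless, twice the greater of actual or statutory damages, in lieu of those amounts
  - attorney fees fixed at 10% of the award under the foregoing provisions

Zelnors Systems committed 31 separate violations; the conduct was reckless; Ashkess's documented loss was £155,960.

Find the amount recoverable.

£343,112

First 24 violations: 24 × £3,800 = £91,200
Remaining violations: (31 − 24) × £8,230 = £57,610
Statutory damages: £91,200 + £57,610 = £148,810
Greater of actual damages (£155,960) or statutory damages (£148,810): £155,960
Doubled: 2 × £155,960 = £311,920
Attorney fees: 10% of £311,920 = £31,192
Total recovery: £311,920 + £31,192 = £343,112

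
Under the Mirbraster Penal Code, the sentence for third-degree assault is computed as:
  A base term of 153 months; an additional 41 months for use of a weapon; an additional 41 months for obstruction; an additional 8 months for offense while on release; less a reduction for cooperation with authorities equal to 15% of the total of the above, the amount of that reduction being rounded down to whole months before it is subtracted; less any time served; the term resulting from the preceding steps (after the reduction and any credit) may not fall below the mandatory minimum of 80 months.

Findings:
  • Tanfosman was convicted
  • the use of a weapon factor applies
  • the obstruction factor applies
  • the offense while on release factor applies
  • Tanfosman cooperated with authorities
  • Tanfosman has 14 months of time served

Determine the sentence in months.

193 months

Use of a weapon enhancement: +41 months
Obstruction enhancement: +41 months
Offense while on release enhancement: +8 months
Adjusted term: 153 months + 41 months + 41 months + 8 months = 243 months
Cooperation with authorities reduction: 15% of 243 months = 36 months (rounded down)
After reduction: 243 − 36 = 207 months
Less time served: 207 months − 14 months = 193 months
Minimum 80 months: 193 months meets the minimum, no increase.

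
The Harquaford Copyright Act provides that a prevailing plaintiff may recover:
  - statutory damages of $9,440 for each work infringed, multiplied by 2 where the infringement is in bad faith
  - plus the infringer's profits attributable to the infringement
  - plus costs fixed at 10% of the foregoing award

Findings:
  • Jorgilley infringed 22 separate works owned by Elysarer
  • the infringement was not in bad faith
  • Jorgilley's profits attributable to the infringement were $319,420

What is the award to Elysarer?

$579,810

Statutory damages: 22 × $9,440 = $207,680
Infringement not in bad faith: no ×2 enhancement.
Combined award: $207,680 + $319,420 = $527,100
Costs: 10% of $527,100 = $52,710
Award plus costs: $527,100 + $52,710 = $579,810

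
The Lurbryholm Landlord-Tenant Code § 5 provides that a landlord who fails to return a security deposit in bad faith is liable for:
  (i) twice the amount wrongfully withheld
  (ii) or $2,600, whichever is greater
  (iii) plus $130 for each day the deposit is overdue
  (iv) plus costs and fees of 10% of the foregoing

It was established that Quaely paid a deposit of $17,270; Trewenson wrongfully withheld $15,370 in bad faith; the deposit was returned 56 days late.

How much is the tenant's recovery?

$41,822

Doubled: 2 × $15,370 = $30,740
Minimum $2,600: $30,740 meets the minimum, no increase.
Late-return penalty: 56 × $130 = $7,280
Damages plus late penalty: $30,740 + $7,280 = $38,020
Costs and fees: 10% of $38,020 = $3,802
Total recovery: $38,020 + $3,802 = $41,822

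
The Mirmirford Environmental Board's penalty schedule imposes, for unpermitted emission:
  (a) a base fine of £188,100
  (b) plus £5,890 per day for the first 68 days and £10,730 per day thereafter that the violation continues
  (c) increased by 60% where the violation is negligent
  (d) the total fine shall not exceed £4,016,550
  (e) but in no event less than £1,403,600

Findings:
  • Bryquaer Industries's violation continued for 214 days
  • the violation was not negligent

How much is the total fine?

First 68 days: 68 × £5,890 = £400,520
Remaining days: (214 − 68) × £10,730 = £1,566,580
Per-day component: £400,520 + £1,566,580 = £1,967,100
Base plus per-day: £188,100 + £1,967,100 = £2,155,200
The violation was not negligent: no 60% increase.
Cap at £4,016,550: £2,155,200 is within the cap, no reduction.
Minimum £1,403,600: £2,155,200 meets the minimum, no increase.

£2,155,200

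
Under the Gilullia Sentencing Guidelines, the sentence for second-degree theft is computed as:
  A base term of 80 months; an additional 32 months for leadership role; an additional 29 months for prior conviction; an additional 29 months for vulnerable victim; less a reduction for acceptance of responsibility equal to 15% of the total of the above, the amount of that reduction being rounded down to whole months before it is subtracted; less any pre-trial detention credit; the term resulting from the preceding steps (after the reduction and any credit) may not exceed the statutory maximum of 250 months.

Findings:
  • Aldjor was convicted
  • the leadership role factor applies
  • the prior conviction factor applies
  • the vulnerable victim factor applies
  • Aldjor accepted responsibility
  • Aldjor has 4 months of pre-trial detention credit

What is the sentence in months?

Leadership role enhancement: +32 months
Prior conviction enhancement: +29 months
Vulnerable victim enhancement: +29 months
Adjusted term: 80 months + 32 months + 29 months + 29 months = 170 months
Acceptance of responsibility reduction: 15% of 170 months = 25 months (rounded down)
After reduction: 170 − 25 = 145 months
Less pre-trial detention credit: 145 months − 4 months = 141 months
Cap at 250 months: 141 months is within the cap, no reduction.

141 months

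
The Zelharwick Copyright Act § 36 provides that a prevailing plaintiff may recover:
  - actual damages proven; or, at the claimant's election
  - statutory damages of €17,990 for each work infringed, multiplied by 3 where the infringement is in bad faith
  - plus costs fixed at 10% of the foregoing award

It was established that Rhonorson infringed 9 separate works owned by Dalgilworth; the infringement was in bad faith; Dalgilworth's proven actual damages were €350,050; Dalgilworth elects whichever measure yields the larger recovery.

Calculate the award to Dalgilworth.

€534,303

Statutory damages: 9 × €17,990 = €161,910
Trebled: 3 × €161,910 = €485,730
Greater of actual damages (€350,050) or enhanced statutory damages (€485,730): €485,730
Costs: 10% of €485,730 = €48,573
Award plus costs: €485,730 + €48,573 = €534,303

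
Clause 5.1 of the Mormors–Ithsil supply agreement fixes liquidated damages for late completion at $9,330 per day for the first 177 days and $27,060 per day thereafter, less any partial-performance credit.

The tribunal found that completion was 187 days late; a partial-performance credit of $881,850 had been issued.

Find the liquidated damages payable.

First 177 days: 177 × $9,330 = $1,651,410
Remaining days: (187 − 177) × $27,060 = $270,600
Accrued per-day damages: $1,651,410 + $270,600 = $1,922,010
Less partial-performance credit: $1,922,010 − $881,850 = $1,040,160

$1,040,160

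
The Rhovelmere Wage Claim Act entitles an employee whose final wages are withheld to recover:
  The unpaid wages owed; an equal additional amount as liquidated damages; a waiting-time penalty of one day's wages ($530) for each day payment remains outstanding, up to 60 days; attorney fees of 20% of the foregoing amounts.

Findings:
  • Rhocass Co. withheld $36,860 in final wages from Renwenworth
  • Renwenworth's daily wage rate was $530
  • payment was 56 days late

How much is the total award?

$124,080

Liquidated damages (equal amount): $36,860
Penalty days: min(56, 60) = 56
Waiting-time penalty: 56 × $530 = $29,680
Subtotal: $36,860 + $36,860 + $29,680 = $103,400
Attorney fees: 20% of $103,400 = $20,680
Total award: $103,400 + $20,680 = $124,080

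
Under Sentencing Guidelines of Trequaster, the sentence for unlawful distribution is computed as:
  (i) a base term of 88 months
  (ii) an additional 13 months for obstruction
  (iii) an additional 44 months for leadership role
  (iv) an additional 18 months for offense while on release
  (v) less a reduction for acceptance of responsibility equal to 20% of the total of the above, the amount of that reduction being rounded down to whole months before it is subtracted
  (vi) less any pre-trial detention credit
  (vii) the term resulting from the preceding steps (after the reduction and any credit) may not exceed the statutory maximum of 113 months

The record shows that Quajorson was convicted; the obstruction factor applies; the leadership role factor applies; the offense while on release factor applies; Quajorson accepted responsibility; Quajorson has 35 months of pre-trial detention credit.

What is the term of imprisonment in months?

96 months

Obstruction enhancement: +13 months
Leadership role enhancement: +44 months
Offense while on release enhancement: +18 months
Adjusted term: 88 months + 13 months + 44 months + 18 months = 163 months
Acceptance of responsibility reduction: 20% of 163 months = 32 months (rounded down)
After reduction: 163 − 32 = 131 months
Less pre-trial detention credit: 131 months − 35 months = 96 months
Cap at 113 months: 96 months is within the cap, no reduction.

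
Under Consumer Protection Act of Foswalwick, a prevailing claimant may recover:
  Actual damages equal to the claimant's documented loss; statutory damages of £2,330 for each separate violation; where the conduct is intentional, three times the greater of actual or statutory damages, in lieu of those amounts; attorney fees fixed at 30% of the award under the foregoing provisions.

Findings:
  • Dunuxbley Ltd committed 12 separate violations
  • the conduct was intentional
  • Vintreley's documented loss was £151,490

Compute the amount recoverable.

Total recovery: £590,811

Statutory damages: 12 × £2,330 = £27,960
Greater of actual damages (£151,490) or statutory damages (£27,960): £151,490
Trebled: 3 × £151,490 = £454,470
Attorney fees: 30% of £454,470 = £136,341
Total recovery: £454,470 + £136,341 = £590,811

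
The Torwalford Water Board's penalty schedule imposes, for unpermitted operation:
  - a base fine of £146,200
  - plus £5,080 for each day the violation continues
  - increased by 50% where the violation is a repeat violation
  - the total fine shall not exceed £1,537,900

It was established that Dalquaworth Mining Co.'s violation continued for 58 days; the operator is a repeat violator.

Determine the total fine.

Per-day component: 58 × £5,080 = £294,640
Base plus per-day: £146,200 + £294,640 = £440,840
Enhancement: 50% of £440,840 = £220,420
Enhanced fine: £440,840 + £220,420 = £661,260
Cap at £1,537,900: £661,260 is within the cap, no reduction.

£661,260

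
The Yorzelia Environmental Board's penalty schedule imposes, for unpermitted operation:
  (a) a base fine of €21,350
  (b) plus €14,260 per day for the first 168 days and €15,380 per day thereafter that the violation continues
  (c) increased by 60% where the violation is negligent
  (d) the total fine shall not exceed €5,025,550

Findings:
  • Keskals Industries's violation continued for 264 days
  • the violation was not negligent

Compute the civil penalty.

€3,893,510

First 168 days: 168 × €14,260 = €2,395,680
Remaining days: (264 − 168) × €15,380 = €1,476,480
Per-day component: €2,395,680 + €1,476,480 = €3,872,160
Base plus per-day: €21,350 + €3,872,160 = €3,893,510
The violation was not negligent: no 60% increase.
Cap at €5,025,550: €3,893,510 is within the cap, no reduction.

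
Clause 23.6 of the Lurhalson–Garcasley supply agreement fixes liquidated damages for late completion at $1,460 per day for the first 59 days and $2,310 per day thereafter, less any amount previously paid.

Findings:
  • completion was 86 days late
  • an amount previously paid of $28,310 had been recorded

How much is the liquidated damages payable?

$120,200

First 59 days: 59 × $1,460 = $86,140
Remaining days: (86 − 59) × $2,310 = $62,370
Accrued per-day damages: $86,140 + $62,370 = $148,510
Less amount previously paid: $148,510 − $28,310 = $120,200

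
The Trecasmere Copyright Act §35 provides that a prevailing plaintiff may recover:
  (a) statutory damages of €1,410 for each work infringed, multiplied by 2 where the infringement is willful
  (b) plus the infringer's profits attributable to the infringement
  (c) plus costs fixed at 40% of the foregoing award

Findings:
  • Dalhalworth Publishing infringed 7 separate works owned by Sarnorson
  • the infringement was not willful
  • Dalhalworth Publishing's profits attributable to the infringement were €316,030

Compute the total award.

Statutory damages: 7 × €1,410 = €9,870
Infringement not willful: no ×2 enhancement.
Combined award: €9,870 + €316,030 = €325,900
Costs: 40% of €325,900 = €130,360
Award plus costs: €325,900 + €130,360 = €456,260

€456,260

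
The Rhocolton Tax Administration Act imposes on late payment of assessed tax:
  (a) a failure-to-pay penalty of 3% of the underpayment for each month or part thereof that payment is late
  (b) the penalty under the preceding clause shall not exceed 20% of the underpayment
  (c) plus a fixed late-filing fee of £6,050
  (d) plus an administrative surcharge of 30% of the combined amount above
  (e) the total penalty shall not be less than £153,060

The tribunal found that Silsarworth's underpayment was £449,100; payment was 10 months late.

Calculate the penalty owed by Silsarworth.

Accrued rate: 3% × 10 = 30%, capped at 20% → 20%
Failure-to-pay penalty: 20% of £449,100 = £89,820
Penalty before surcharge: £89,820 + £6,050 = £95,870
Administrative surcharge: 30% of £95,870 = £28,761
Total penalty: £95,870 + £28,761 = £124,631
Minimum £153,060: £124,631 is below the minimum → £153,060

Penalty: £153,060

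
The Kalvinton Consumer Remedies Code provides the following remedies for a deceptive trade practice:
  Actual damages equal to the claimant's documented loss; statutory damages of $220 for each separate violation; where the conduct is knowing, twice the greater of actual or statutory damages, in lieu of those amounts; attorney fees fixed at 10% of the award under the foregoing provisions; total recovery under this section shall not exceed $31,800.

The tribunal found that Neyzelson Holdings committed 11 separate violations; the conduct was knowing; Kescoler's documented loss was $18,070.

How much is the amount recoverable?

Statutory damages: 11 × $220 = $2,420
Greater of actual damages ($18,070) or statutory damages ($2,420): $18,070
Doubled: 2 × $18,070 = $36,140
Attorney fees: 10% of $36,140 = $3,614
Total before cap: $36,140 + $3,614 = $39,754
Cap at $31,800: $39,754 exceeds the cap → $31,800

$31,800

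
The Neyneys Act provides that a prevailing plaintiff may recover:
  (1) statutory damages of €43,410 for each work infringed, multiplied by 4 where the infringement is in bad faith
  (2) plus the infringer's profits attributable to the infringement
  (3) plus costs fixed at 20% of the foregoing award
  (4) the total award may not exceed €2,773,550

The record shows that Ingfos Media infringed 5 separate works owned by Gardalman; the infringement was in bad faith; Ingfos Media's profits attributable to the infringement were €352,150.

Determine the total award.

Statutory damages: 5 × €43,410 = €217,050
Multiplied by 4: 4 × €217,050 = €868,200
Combined award: €868,200 + €352,150 = €1,220,350
Costs: 20% of €1,220,350 = €244,070
Award plus costs: €1,220,350 + €244,070 = €1,464,420
Cap at €2,773,550: €1,464,420 is within the cap, no reduction.

€1,464,420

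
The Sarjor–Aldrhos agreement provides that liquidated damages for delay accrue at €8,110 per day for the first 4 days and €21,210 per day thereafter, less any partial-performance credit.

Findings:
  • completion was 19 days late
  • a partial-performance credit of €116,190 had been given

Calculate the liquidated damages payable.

First 4 days: 4 × €8,110 = €32,440
Remaining days: (19 − 4) × €21,210 = €318,150
Accrued per-day damages: €32,440 + €318,150 = €350,590
Less partial-performance credit: €350,590 − €116,190 = €234,400

€234,400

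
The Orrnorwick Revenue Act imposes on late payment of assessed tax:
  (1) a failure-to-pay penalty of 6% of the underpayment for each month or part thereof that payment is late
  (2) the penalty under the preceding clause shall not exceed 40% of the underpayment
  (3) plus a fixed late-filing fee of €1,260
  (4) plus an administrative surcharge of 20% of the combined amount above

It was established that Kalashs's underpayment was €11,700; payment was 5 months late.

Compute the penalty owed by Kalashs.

€5,724

Accrued rate: 6% × 5 = 30%, capped at 40% → 30%
Failure-to-pay penalty: 30% of €11,700 = €3,510
Penalty before surcharge: €3,510 + €1,260 = €4,770
Administrative surcharge: 20% of €4,770 = €954
Total penalty: €4,770 + €954 = €5,724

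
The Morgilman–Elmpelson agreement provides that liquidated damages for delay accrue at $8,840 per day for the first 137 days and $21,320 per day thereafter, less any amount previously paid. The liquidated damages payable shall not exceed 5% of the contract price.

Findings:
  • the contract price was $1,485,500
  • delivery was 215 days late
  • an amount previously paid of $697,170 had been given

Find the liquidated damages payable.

First 137 days: 137 × $8,840 = $1,211,080
Remaining days: (215 − 137) × $21,320 = $1,662,960
Accrued per-day damages: $1,211,080 + $1,662,960 = $2,874,040
Less amount previously paid: $2,874,040 − $697,170 = $2,176,870
Cap: 5% of $1,485,500 = $74,275
Cap at $74,275: $2,176,870 exceeds the cap → $74,275

$74,275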